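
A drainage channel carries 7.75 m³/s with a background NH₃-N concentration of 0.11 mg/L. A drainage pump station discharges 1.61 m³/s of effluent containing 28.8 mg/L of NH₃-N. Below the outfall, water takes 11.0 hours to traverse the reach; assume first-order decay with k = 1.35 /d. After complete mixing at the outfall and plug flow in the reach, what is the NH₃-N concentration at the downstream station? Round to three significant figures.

2.72 mg/L

Flow-weighted average: C = (7.750·0.1100 + 1.610·28.80) / 9.360 = 47.22/9.360 = 5.045 mg/L.
Decay over the reach: 5.045·exp(−kt) = 5.045·0.5386 = 2.717 mg/L.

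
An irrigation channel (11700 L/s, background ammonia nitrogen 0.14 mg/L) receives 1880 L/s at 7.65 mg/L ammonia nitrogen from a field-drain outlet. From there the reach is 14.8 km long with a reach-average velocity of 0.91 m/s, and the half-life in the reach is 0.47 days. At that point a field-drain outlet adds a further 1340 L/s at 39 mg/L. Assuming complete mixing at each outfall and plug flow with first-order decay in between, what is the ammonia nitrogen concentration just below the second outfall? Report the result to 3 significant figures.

4.32 mg/L

Flow-weighted average: C = (11700·0.1400 + 1880·7.650) / 13580 = 16020/13580 = 1.180 mg/L; combined flow 13580 L/s.
Travel time t = 14.8·1000 / 0.91 = 16260 s = 4.518 h.
Half-life 0.47 d → k = ln 2 / 0.47 = 1.475 d⁻¹.
Decay over the reach: 1.180·exp(−kt) = 1.180·0.7576 = 0.8937 mg/L.
Second outfall: C = (13580·0.8937 + 1340·39.00)/14920 = 4.316 mg/L.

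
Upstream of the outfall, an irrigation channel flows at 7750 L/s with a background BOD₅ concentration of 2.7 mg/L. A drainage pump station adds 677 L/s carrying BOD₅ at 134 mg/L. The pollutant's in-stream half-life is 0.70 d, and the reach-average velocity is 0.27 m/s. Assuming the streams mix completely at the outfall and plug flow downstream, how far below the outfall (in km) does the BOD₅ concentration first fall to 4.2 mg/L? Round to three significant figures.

Flow-weighted average: C = (7750·2.700 + 677.0·134.0) / 8427 = 111600/8427 = 13.25 mg/L.
Half-life 0.70 d → k = ln 2 / 0.70 = 0.9902 d⁻¹.
Set 13.25·exp(−k·t) = 4.2 → t = ln(13.25/4.2)/k = 100200 s = 27.84 h.
Distance = v·t = 0.27·100200 = 27060 m = 27.06 km.

27.1 km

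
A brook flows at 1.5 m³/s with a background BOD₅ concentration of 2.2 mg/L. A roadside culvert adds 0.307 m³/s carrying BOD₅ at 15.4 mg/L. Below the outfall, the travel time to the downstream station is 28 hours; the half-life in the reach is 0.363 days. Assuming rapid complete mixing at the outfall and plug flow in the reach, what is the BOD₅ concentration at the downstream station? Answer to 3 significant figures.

0.479 mg/L

Mass balance: C = (1.500·2.200 + 0.3070·15.40) / 1.807 = 8.028/1.807 = 4.443 mg/L.
Half-life 0.363 d → k = ln 2 / 0.363 = 1.909 d⁻¹.
After decay, C = 4.443 × e^(−kt) = 4.443 × 0.1078 = 0.4788 mg/L.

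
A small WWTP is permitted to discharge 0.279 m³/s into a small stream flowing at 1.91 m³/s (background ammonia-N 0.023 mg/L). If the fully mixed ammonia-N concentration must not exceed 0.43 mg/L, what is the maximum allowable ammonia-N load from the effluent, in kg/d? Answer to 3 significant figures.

Mass balance at the limit: 1.910·0.02300 + 0.2790·Cₑ = 2.189·0.43 → Cₑ = 3.216 mg/L.
Load = 0.2790 m³/s × 3.216 g/m³ × 86 400 s/d = 77.53 kg/d.

77.5 kg/d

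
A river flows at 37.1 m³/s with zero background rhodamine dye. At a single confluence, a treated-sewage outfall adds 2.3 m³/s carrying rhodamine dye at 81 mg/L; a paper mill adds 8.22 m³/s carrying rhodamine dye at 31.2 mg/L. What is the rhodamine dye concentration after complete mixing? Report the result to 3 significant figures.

Mass balance: C = (37.10·0 + 2.300·81.00 + 8.220·31.20) / 47.62 = 442.8/47.62 = 9.298 mg/L.

9.30 mg/L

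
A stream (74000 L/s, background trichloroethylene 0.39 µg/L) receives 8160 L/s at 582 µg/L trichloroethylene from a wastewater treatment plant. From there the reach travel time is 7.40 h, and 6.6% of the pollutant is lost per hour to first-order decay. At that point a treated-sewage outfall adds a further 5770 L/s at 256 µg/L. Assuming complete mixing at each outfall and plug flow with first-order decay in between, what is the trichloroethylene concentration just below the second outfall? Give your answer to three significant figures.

After mixing, C = (74000·0.3900 + 8160·582.0) / 82160 = 4778000/82160 = 58.15 µg/L; combined flow 82160 L/s.
6.6%/h lost → k = −ln(1 − 0.066) = 0.06828 h⁻¹.
After decay, C = 58.15 × e^(−kt) = 58.15 × 0.6033 = 35.09 µg/L.
Second outfall: C = (82160·35.09 + 5770·256.0)/87930 = 49.58 µg/L.

49.6 µg/L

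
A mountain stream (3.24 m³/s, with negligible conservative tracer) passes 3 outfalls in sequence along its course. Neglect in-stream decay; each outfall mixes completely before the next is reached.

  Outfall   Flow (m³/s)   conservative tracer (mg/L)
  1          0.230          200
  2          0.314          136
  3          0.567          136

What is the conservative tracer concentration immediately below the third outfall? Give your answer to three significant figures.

38.1 mg/L

Outfall 1: combined Q = 3.470 m³/s; C = (3.240·0 + 0.2300·200.0)/3.470 = 13.26 mg/L.
Outfall 2: combined Q = 3.784 m³/s; C = (3.470·13.26 + 0.3140·136.0)/3.784 = 23.44 mg/L.
Outfall 3: combined Q = 4.351 m³/s; C = (3.784·23.44 + 0.5670·136.0)/4.351 = 38.11 mg/L.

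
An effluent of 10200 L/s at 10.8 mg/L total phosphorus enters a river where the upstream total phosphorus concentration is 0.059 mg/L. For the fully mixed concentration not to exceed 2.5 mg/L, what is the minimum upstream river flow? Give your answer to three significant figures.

34700 L/s

Set C_mix = 2.5: (Q·0.05900 + 10200·10.80) / (Q + 10200) = 2.5
→ Q = 10200·(10.80 − 2.5)/(2.5 − 0.05900) = 34680 L/s.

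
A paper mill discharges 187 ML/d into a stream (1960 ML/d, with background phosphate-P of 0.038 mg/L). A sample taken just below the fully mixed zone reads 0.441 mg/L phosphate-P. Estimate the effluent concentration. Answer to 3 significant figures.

Mass balance: 1960·0.03800 + 187.0·Cₑ = 2147·0.4410
→ Cₑ = (2147·0.4410 − 1960·0.03800) / 187.0 = 4.665 mg/L.

4.66 mg/L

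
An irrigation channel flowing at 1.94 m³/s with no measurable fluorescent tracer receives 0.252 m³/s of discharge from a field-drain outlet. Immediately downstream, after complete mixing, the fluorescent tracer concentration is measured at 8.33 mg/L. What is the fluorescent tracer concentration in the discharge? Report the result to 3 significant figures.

72.5 mg/L

Mass balance: 1.940·0 + 0.2520·Cₑ = 2.192·8.330
→ Cₑ = (2.192·8.330 − 1.940·0) / 0.2520 = 72.46 mg/L.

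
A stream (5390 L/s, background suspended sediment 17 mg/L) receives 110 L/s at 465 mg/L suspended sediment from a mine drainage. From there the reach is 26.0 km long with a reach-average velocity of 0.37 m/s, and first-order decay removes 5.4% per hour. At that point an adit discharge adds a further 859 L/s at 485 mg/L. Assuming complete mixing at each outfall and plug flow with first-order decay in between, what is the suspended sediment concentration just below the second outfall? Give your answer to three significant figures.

After mixing, C = (5390·17.00 + 110.0·465.0) / 5500 = 142800/5500 = 25.96 mg/L; combined flow 5500 L/s.
Travel time t = 26.0·1000 / 0.37 = 70270 s = 19.52 h.
5.4%/h lost → k = −ln(1 − 0.054) = 0.05551 h⁻¹.
Applying C = C₀e^(−kt): 25.96 × 0.3384 = 8.784 mg/L.
At the second outfall, C = (5500·8.784 + 859.0·485.0) / (5500 + 859.0) = 73.11 mg/L.

73.1 mg/L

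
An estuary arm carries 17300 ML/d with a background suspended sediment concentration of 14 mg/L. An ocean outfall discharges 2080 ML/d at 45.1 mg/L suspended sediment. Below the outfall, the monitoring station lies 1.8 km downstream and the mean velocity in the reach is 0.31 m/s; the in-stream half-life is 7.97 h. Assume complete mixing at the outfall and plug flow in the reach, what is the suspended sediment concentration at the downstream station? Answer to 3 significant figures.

15.1 mg/L

After mixing, C = (17300·14.00 + 2080·45.10) / 19380 = 336000/19380 = 17.34 mg/L.
Travel time t = 1.8·1000 / 0.31 = 5806 s = 1.613 h.
Half-life 7.97 h → k = ln 2 / 7.97 = 0.08697 h⁻¹ = 2.087 d⁻¹.
First-order decay: C = 17.34·exp(−k·t) = 17.34·0.8691 = 15.07 mg/L.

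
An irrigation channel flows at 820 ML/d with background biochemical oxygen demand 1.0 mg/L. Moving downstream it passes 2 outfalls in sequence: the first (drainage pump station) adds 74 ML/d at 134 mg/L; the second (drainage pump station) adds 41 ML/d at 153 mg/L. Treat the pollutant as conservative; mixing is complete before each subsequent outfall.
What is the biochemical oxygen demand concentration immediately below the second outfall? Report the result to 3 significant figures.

Below outfall 1: Q → 894.0 ML/d, C = (820.0·1.000 + 74.00·134.0)/894.0 = 12.01 mg/L.
Below outfall 2: Q → 935.0 ML/d, C = (894.0·12.01 + 41.00·153.0)/935.0 = 18.19 mg/L.

18.2 mg/L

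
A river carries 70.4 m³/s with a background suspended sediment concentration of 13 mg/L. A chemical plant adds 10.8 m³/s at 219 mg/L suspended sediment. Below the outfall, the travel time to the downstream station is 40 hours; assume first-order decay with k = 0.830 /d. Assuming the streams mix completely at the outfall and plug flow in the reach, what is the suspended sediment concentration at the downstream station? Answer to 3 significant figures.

10.1 mg/L

Mass balance: C = (70.40·13.00 + 10.80·219.0) / 81.20 = 3280/81.20 = 40.40 mg/L.
Applying C = C₀e^(−kt): 40.40 × 0.2507 = 10.13 mg/L.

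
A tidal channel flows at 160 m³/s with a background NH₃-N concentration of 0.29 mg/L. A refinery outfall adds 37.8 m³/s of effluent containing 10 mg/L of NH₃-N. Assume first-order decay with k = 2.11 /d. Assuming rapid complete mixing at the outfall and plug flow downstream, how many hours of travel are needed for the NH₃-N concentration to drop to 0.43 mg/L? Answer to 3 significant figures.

18.3 h

Flow-weighted average: C = (160.0·0.2900 + 37.80·10.00) / 197.8 = 424.4/197.8 = 2.146 mg/L.
2.146·exp(−k·t) = 0.43 → t = ln(2.146/0.43)/k = 65820 s = 18.28 h.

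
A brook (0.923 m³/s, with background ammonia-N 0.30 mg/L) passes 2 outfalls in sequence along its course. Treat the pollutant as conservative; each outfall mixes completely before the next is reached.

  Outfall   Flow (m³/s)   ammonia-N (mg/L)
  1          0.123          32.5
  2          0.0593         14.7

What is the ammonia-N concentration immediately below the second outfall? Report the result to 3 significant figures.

Below outfall 1: Q → 1.046 m³/s, C = (0.9230·0.3000 + 0.1230·32.50)/1.046 = 4.086 mg/L.
Below outfall 2: Q → 1.105 m³/s, C = (1.046·4.086 + 0.05930·14.70)/1.105 = 4.656 mg/L.

4.66 mg/L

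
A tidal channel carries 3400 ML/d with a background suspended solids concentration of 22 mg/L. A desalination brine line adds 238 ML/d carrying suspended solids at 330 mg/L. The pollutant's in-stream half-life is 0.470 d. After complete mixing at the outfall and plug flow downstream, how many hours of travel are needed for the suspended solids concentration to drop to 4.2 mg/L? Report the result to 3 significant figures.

Mass balance: C = (3400·22.00 + 238.0·330.0) / 3638 = 153300/3638 = 42.15 mg/L.
Half-life 0.470 d → k = ln 2 / 0.470 = 1.475 d⁻¹.
42.15·exp(−k·t) = 4.2 → t = ln(42.15/4.2)/k = 135100 s = 37.53 h.

37.5 h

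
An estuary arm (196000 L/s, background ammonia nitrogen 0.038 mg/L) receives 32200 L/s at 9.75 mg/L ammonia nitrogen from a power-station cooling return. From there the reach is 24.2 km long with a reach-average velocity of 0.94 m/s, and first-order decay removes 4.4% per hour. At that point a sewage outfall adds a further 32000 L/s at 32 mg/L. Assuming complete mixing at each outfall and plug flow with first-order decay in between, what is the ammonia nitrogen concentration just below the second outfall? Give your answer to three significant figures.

4.83 mg/L

Flow-weighted average: C = (196000·0.03800 + 32200·9.750) / 228200 = 321400/228200 = 1.408 mg/L; combined flow 228200 L/s.
Travel time t = 24.2·1000 / 0.94 = 25740 s = 7.151 h.
4.4%/h lost → k = −ln(1 − 0.044) = 0.04500 h⁻¹.
First-order decay: C = 1.408·exp(−k·t) = 1.408·0.7249 = 1.021 mg/L.
At the second outfall, C = (228200·1.021 + 32000·32.00) / (228200 + 32000) = 4.831 mg/L.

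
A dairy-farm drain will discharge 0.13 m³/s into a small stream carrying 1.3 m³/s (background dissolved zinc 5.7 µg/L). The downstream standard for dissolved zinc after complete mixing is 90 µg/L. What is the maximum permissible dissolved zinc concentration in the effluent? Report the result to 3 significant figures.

933 µg/L

At the limit, (Qr·Cr + Qe·Cₑ)/(Qr + Qe) = 90:
Cₑ = (1.430·90 − 1.300·5.700) / 0.1300 = 933.0 µg/L.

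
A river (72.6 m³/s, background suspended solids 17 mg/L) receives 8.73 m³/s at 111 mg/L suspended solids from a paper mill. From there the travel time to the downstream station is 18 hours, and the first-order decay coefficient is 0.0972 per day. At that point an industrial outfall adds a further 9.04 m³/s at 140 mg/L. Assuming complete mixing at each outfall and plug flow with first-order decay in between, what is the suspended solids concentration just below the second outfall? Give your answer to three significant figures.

36.7 mg/L

Conservation of mass: C = (72.60·17.00 + 8.730·111.0) / 81.33 = 2203/81.33 = 27.09 mg/L; combined flow 81.33 m³/s.
Decay over the reach: 27.09·exp(−kt) = 27.09·0.9297 = 25.19 mg/L.
Second outfall: C = (81.33·25.19 + 9.040·140.0)/90.37 = 36.67 mg/L.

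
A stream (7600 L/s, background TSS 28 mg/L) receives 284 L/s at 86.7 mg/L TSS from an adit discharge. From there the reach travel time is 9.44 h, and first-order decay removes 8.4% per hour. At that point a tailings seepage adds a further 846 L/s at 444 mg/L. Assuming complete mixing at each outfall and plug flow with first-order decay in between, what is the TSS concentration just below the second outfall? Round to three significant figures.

54.9 mg/L

Conservation of mass: C = (7600·28.00 + 284.0·86.70) / 7884 = 237400/7884 = 30.11 mg/L; combined flow 7884 L/s.
8.4%/h lost → k = −ln(1 − 0.084) = 0.08774 h⁻¹.
Decay over the reach: 30.11·exp(−kt) = 30.11·0.4368 = 13.15 mg/L.
At the second outfall, C = (7884·13.15 + 846.0·444.0) / (7884 + 846.0) = 54.91 mg/L.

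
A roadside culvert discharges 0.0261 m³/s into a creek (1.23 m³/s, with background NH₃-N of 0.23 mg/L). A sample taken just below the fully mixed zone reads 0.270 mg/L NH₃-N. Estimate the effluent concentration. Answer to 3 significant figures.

Mass balance: 1.230·0.2300 + 0.02610·Cₑ = 1.256·0.2700
→ Cₑ = (1.256·0.2700 − 1.230·0.2300) / 0.02610 = 2.155 mg/L.

2.16 mg/L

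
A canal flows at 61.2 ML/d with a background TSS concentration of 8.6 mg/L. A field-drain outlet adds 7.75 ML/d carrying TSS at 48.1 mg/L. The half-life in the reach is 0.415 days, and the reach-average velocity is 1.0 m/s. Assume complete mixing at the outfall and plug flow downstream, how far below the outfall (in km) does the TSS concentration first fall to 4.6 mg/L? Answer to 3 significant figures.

Flow-weighted average: C = (61.20·8.600 + 7.750·48.10) / 68.95 = 899.1/68.95 = 13.04 mg/L.
Half-life 0.415 d → k = ln 2 / 0.415 = 1.670 d⁻¹.
Set 13.04·exp(−k·t) = 4.6 → t = ln(13.04/4.6)/k = 53900 s = 14.97 h.
Distance = v·t = 1.0·53900 = 53900 m = 53.90 km.

53.9 km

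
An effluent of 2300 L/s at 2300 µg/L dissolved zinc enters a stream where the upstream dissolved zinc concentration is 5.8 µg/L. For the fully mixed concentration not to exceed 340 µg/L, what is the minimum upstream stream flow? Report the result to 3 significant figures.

Set C_mix = 340: (Q·5.800 + 2300·2300) / (Q + 2300) = 340
→ Q = 2300·(2300 − 340)/(340 − 5.800) = 13490 L/s.

13500 L/s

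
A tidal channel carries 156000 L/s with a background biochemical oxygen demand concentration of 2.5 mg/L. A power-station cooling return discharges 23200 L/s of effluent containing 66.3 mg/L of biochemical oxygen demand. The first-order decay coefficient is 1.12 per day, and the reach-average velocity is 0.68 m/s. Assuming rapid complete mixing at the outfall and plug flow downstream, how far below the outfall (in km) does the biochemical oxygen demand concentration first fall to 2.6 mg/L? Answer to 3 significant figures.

After mixing, C = (156000·2.500 + 23200·66.30) / 179200 = 1928000/179200 = 10.76 mg/L.
Set 10.76·exp(−k·t) = 2.6 → t = ln(10.76/2.6)/k = 109600 s = 30.44 h.
Distance = v·t = 0.68·109600 = 74510 m = 74.51 km.

74.5 km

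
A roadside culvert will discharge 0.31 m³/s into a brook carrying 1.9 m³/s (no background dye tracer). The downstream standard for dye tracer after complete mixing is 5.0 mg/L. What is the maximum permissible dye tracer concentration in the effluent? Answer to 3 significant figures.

35.6 mg/L

At the limit, (Qr·Cr + Qe·Cₑ)/(Qr + Qe) = 5.0:
Cₑ = (2.210·5.0 − 1.900·0) / 0.3100 = 35.65 mg/L.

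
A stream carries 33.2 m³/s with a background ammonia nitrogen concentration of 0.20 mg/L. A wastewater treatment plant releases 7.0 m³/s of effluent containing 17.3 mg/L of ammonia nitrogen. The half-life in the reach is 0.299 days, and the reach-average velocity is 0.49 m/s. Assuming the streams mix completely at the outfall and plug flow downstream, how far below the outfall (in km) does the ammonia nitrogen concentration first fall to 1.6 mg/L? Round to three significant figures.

12.5 km

After mixing, C = (33.20·0.2000 + 7.000·17.30) / 40.20 = 127.7/40.20 = 3.178 mg/L.
Half-life 0.299 d → k = ln 2 / 0.299 = 2.318 d⁻¹.
Set 3.178·exp(−k·t) = 1.6 → t = ln(3.178/1.6)/k = 25570 s = 7.103 h.
Distance = v·t = 0.49·25570 = 12530 m = 12.53 km.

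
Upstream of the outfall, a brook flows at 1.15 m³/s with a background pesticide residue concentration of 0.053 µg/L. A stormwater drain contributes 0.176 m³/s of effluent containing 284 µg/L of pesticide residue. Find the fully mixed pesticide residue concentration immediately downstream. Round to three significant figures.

Flow-weighted average: C = (1.150·0.05300 + 0.1760·284.0) / 1.326 = 50.04/1.326 = 37.74 µg/L.

37.7 µg/L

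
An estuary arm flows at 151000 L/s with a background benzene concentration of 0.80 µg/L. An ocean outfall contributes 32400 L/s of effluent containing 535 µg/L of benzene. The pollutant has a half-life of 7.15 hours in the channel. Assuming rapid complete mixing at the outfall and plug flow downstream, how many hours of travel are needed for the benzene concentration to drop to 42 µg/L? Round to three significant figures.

8.44 h

Mixed concentration C = ΣQC/ΣQ = (151000·0.8000 + 32400·535.0) / 183400 = 17450000/183400 = 95.17 µg/L.
Half-life 7.15 h → k = ln 2 / 7.15 = 0.09694 h⁻¹ = 2.327 d⁻¹.
95.17·exp(−k·t) = 42 → t = ln(95.17/42)/k = 30380 s = 8.438 h.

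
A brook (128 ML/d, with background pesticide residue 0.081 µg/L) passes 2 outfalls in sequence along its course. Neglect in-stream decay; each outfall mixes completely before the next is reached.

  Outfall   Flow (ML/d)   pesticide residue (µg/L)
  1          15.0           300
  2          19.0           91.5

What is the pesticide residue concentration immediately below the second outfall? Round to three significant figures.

Outfall 1: combined Q = 143.0 ML/d; C = (128.0·0.08100 + 15.00·300.0)/143.0 = 31.54 µg/L.
Outfall 2: combined Q = 162.0 ML/d; C = (143.0·31.54 + 19.00·91.50)/162.0 = 38.57 µg/L.

38.6 µg/L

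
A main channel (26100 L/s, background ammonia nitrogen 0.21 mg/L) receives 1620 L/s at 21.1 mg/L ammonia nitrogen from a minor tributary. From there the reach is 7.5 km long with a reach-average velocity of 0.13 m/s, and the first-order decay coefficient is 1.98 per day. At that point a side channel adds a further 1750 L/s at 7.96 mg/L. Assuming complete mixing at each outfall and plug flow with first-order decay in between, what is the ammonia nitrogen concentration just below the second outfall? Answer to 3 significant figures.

0.831 mg/L

Flow-weighted average: C = (26100·0.2100 + 1620·21.10) / 27720 = 39660/27720 = 1.431 mg/L; combined flow 27720 L/s.
Travel time t = 7.5·1000 / 0.13 = 57690 s = 16.03 h.
Applying C = C₀e^(−kt): 1.431 × 0.2666 = 0.3814 mg/L.
Second outfall: C = (27720·0.3814 + 1750·7.960)/29470 = 0.8315 mg/L.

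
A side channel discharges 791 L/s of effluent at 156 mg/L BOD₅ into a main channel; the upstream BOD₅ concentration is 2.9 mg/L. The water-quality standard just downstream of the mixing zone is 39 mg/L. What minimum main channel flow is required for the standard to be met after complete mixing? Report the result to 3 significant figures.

Set C_mix = 39: (Q·2.900 + 791.0·156.0) / (Q + 791.0) = 39
→ Q = 791.0·(156.0 − 39)/(39 − 2.900) = 2564 L/s.

2560 L/s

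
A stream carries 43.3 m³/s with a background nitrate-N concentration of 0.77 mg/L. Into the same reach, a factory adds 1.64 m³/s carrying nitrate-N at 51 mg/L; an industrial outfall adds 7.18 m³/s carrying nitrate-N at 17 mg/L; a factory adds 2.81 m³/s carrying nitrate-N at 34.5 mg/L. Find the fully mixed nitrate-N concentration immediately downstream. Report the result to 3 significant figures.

Conservation of mass: C = (43.30·0.7700 + 1.640·51.00 + 7.180·17.00 + 2.810·34.50) / 54.93 = 336.0/54.93 = 6.117 mg/L.

6.12 mg/L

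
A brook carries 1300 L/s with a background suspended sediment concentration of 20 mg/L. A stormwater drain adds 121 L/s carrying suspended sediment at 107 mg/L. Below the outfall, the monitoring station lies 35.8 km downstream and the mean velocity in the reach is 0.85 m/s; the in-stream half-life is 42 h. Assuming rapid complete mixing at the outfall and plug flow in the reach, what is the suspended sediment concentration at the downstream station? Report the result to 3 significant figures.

Conservation of mass: C = (1300·20.00 + 121.0·107.0) / 1421 = 38950/1421 = 27.41 mg/L.
Travel time t = 35.8·1000 / 0.85 = 42120 s = 11.70 h.
Half-life 42 h → k = ln 2 / 42 = 0.01650 h⁻¹ = 0.3961 d⁻¹.
After decay, C = 27.41 × e^(−kt) = 27.41 × 0.8244 = 22.60 mg/L.

22.6 mg/L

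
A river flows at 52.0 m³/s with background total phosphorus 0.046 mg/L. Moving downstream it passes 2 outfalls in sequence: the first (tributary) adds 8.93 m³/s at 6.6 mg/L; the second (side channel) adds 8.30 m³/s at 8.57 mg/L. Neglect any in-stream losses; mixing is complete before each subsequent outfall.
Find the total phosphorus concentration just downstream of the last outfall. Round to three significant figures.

After outfall 1: Q = 52.00 + 8.930 = 60.93 m³/s; C = (52.00·0.04600 + 8.930·6.600)/60.93 = 1.007 mg/L.
After outfall 2: Q = 60.93 + 8.300 = 69.23 m³/s; C = (60.93·1.007 + 8.300·8.570)/69.23 = 1.913 mg/L.

1.91 mg/L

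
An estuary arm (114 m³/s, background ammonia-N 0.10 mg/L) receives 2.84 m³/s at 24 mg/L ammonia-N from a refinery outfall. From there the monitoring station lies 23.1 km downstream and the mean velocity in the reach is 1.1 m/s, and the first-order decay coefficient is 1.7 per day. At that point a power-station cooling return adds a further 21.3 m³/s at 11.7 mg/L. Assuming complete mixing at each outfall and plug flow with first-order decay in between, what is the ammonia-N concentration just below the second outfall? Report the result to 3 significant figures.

After mixing, C = (114.0·0.1000 + 2.840·24.00) / 116.8 = 79.56/116.8 = 0.6809 mg/L; combined flow 116.8 m³/s.
Travel time t = 23.1·1000 / 1.1 = 21000 s = 5.833 h.
Decay over the reach: 0.6809·exp(−kt) = 0.6809·0.6615 = 0.4505 mg/L.
At the second outfall, C = (116.8·0.4505 + 21.30·11.70) / (116.8 + 21.30) = 2.185 mg/L.

2.19 mg/L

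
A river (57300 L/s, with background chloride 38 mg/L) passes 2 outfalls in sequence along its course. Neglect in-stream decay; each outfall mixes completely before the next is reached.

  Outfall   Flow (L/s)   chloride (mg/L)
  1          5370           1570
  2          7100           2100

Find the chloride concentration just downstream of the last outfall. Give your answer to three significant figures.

366 mg/L

Below outfall 1: Q → 62670 L/s, C = (57300·38.00 + 5370·1570)/62670 = 169.3 mg/L.
Below outfall 2: Q → 69770 L/s, C = (62670·169.3 + 7100·2100)/69770 = 365.7 mg/L.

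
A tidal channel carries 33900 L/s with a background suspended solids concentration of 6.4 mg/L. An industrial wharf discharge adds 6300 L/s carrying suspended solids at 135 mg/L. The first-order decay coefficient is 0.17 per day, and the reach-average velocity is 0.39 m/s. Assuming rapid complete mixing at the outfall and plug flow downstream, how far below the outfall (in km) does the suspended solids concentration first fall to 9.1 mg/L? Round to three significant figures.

212 km

Mixed concentration C = ΣQC/ΣQ = (33900·6.400 + 6300·135.0) / 40200 = 1067000/40200 = 26.55 mg/L.
Set 26.55·exp(−k·t) = 9.1 → t = ln(26.55/9.1)/k = 544300 s = 151.2 h.
Distance = v·t = 0.39·544300 = 212300 m = 212.3 km.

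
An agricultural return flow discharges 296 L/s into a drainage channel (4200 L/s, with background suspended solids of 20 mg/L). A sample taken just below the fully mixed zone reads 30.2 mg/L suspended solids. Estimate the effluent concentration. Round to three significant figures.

Mass balance: 4200·20.00 + 296.0·Cₑ = 4496·30.20
→ Cₑ = (4496·30.20 − 4200·20.00) / 296.0 = 174.9 mg/L.

175 mg/L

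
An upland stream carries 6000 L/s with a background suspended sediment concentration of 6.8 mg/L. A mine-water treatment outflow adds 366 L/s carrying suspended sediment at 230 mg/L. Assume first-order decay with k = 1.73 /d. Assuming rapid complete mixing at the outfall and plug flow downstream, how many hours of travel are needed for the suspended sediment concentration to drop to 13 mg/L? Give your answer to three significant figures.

Flow-weighted average: C = (6000·6.800 + 366.0·230.0) / 6366 = 125000/6366 = 19.63 mg/L.
19.63·exp(−k·t) = 13 → t = ln(19.63/13)/k = 20590 s = 5.719 h.

5.72 h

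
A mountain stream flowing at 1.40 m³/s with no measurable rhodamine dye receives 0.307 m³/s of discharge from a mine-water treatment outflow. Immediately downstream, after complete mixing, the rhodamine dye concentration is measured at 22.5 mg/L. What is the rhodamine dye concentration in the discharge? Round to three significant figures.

125 mg/L

Mass balance: 1.400·0 + 0.3070·Cₑ = 1.707·22.50
→ Cₑ = (1.707·22.50 − 1.400·0) / 0.3070 = 125.1 mg/L.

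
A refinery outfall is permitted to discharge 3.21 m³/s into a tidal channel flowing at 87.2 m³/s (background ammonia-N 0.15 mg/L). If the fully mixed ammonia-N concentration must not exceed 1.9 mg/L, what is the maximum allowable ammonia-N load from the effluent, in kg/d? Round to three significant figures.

13700 kg/d

Mass balance at the limit: 87.20·0.1500 + 3.210·Cₑ = 90.41·1.9 → Cₑ = 49.44 mg/L.
Load = 3.210 m³/s × 49.44 g/m³ × 86 400 s/d = 13710 kg/d.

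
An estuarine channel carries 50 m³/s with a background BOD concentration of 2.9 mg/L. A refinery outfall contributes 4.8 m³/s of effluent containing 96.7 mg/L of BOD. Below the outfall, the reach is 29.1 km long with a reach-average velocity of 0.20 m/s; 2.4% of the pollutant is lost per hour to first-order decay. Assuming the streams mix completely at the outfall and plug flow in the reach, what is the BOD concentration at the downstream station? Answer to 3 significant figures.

Mixed concentration C = ΣQC/ΣQ = (50.00·2.900 + 4.800·96.70) / 54.80 = 609.2/54.80 = 11.12 mg/L.
Travel time t = 29.1·1000 / 0.20 = 145500 s = 40.42 h.
2.4%/h lost → k = −ln(1 − 0.024) = 0.02429 h⁻¹.
First-order decay: C = 11.12·exp(−k·t) = 11.12·0.3746 = 4.164 mg/L.

4.16 mg/L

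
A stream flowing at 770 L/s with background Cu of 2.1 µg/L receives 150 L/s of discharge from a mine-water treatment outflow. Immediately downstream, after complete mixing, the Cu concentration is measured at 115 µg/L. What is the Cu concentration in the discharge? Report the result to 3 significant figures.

695 µg/L

Mass balance: 770.0·2.100 + 150.0·Cₑ = 920.0·115.0
→ Cₑ = (920.0·115.0 − 770.0·2.100) / 150.0 = 694.6 µg/L.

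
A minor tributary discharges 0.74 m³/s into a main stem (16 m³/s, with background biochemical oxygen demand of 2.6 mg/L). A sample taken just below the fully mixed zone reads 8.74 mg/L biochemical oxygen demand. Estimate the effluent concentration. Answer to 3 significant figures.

141 mg/L

Mass balance: 16.00·2.600 + 0.7400·Cₑ = 16.74·8.740
→ Cₑ = (16.74·8.740 − 16.00·2.600) / 0.7400 = 141.5 mg/L.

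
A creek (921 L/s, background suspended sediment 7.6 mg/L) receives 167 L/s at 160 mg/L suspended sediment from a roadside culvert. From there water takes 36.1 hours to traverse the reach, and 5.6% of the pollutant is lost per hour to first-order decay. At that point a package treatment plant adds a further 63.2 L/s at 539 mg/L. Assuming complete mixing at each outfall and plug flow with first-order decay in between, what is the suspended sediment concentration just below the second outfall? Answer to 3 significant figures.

33.2 mg/L

Mass balance: C = (921.0·7.600 + 167.0·160.0) / 1088 = 33720/1088 = 30.99 mg/L; combined flow 1088 L/s.
5.6%/h lost → k = −ln(1 − 0.056) = 0.05763 h⁻¹.
First-order decay: C = 30.99·exp(−k·t) = 30.99·0.1249 = 3.870 mg/L.
At the second outfall, C = (1088·3.870 + 63.20·539.0) / (1088 + 63.20) = 33.25 mg/L.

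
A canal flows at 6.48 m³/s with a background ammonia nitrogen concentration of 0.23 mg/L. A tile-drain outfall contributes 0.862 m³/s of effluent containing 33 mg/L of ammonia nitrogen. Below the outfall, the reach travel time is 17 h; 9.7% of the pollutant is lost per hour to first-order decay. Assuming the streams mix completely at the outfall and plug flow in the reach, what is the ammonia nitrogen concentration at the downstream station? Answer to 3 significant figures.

Flow-weighted average: C = (6.480·0.2300 + 0.8620·33.00) / 7.342 = 29.94/7.342 = 4.077 mg/L.
9.7%/h lost → k = −ln(1 − 0.097) = 0.1020 h⁻¹.
Decay over the reach: 4.077·exp(−kt) = 4.077·0.1765 = 0.7196 mg/L.

0.720 mg/L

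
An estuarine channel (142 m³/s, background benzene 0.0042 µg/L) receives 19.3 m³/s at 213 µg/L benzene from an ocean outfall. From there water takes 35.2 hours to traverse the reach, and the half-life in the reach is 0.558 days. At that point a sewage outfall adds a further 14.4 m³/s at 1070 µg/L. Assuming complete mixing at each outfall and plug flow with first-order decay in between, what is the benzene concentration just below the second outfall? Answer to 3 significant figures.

91.5 µg/L

Flow-weighted average: C = (142.0·0.004200 + 19.30·213.0) / 161.3 = 4111/161.3 = 25.49 µg/L; combined flow 161.3 m³/s.
Half-life 0.558 d → k = ln 2 / 0.558 = 1.242 d⁻¹.
Applying C = C₀e^(−kt): 25.49 × 0.1617 = 4.122 µg/L.
At the second outfall, C = (161.3·4.122 + 14.40·1070) / (161.3 + 14.40) = 91.48 µg/L.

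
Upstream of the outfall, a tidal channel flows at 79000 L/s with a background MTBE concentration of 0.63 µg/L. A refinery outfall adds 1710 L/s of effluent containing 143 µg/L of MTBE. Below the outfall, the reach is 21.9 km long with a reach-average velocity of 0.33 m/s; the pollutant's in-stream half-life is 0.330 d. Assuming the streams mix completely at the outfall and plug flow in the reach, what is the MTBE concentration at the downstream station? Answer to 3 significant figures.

Mass balance: C = (79000·0.6300 + 1710·143.0) / 80710 = 294300/80710 = 3.646 µg/L.
Travel time t = 21.9·1000 / 0.33 = 66360 s = 18.43 h.
Half-life 0.330 d → k = ln 2 / 0.330 = 2.100 d⁻¹.
Applying C = C₀e^(−kt): 3.646 × 0.1992 = 0.7264 µg/L.

0.726 µg/L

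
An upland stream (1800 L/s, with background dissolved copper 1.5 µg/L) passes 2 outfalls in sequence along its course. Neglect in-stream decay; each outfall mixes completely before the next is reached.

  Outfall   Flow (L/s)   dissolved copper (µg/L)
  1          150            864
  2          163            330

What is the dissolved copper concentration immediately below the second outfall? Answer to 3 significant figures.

88.1 µg/L

After outfall 1: Q = 1800 + 150.0 = 1950 L/s; C = (1800·1.500 + 150.0·864.0)/1950 = 67.85 µg/L.
After outfall 2: Q = 1950 + 163.0 = 2113 L/s; C = (1950·67.85 + 163.0·330.0)/2113 = 88.07 µg/L.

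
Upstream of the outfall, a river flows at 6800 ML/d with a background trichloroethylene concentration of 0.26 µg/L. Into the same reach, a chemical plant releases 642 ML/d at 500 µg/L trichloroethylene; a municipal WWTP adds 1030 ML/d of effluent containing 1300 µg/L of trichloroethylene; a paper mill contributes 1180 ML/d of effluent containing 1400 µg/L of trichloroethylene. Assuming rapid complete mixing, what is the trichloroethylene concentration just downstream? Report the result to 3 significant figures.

Conservation of mass: C = (6800·0.2600 + 642.0·500.0 + 1030·1300 + 1180·1400) / 9652 = 3314000/9652 = 343.3 µg/L.

343 µg/L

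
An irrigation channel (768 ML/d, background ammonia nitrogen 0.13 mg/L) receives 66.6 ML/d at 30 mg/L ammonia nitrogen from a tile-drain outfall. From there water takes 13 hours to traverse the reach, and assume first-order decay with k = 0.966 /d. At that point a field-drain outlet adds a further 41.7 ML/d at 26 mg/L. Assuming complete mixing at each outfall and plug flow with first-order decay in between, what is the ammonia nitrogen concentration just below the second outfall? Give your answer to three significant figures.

Conservation of mass: C = (768.0·0.1300 + 66.60·30.00) / 834.6 = 2098/834.6 = 2.514 mg/L; combined flow 834.6 ML/d.
First-order decay: C = 2.514·exp(−k·t) = 2.514·0.5926 = 1.490 mg/L.
At the second outfall, C = (834.6·1.490 + 41.70·26.00) / (834.6 + 41.70) = 2.656 mg/L.

2.66 mg/L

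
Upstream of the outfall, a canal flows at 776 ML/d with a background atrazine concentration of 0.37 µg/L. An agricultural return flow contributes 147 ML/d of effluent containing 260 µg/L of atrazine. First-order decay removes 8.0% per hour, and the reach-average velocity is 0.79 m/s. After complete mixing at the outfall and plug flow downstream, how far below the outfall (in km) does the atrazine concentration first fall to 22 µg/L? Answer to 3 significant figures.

21.8 km

Mass balance: C = (776.0·0.3700 + 147.0·260.0) / 923.0 = 38510/923.0 = 41.72 µg/L.
8.0%/h lost → k = −ln(1 − 0.08) = 0.08338 h⁻¹.
Set 41.72·exp(−k·t) = 22 → t = ln(41.72/22)/k = 27630 s = 7.675 h.
Distance = v·t = 0.79·27630 = 21830 m = 21.83 km.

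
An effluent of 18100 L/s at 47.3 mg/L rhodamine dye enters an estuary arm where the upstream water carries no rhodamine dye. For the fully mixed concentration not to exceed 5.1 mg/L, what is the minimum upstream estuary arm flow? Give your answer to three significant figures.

150000 L/s

Set C_mix = 5.1: (Q·0 + 18100·47.30) / (Q + 18100) = 5.1
→ Q = 18100·(47.30 − 5.1)/(5.1 − 0) = 149800 L/s.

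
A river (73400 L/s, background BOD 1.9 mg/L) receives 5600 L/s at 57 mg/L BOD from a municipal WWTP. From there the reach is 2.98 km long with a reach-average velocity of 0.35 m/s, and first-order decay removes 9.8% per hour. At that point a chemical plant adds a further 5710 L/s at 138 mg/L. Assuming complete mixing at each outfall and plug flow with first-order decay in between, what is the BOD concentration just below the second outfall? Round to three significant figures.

After mixing, C = (73400·1.900 + 5600·57.00) / 79000 = 458700/79000 = 5.806 mg/L; combined flow 79000 L/s.
Travel time t = 2.98·1000 / 0.35 = 8514 s = 2.365 h.
9.8%/h lost → k = −ln(1 − 0.098) = 0.1031 h⁻¹.
First-order decay: C = 5.806·exp(−k·t) = 5.806·0.7835 = 4.549 mg/L.
Second outfall: C = (79000·4.549 + 5710·138.0)/84710 = 13.54 mg/L.

13.5 mg/L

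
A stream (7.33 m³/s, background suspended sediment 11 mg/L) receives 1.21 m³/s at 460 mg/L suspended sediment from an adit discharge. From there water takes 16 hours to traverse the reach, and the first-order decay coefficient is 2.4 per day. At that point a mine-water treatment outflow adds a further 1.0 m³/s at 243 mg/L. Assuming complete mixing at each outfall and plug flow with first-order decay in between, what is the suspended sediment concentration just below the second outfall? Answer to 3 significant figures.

Mixed concentration C = ΣQC/ΣQ = (7.330·11.00 + 1.210·460.0) / 8.540 = 637.2/8.540 = 74.62 mg/L; combined flow 8.540 m³/s.
Decay over the reach: 74.62·exp(−kt) = 74.62·0.2019 = 15.06 mg/L.
Second outfall: C = (8.540·15.06 + 1.000·243.0)/9.540 = 38.96 mg/L.

39.0 mg/L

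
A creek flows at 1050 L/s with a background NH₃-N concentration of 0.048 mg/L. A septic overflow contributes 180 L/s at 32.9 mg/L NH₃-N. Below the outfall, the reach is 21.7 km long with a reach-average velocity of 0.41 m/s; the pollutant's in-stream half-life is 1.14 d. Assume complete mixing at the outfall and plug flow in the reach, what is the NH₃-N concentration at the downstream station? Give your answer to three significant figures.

3.35 mg/L

Mixed concentration C = ΣQC/ΣQ = (1050·0.04800 + 180.0·32.90) / 1230 = 5972/1230 = 4.856 mg/L.
Travel time t = 21.7·1000 / 0.41 = 52930 s = 14.70 h.
Half-life 1.14 d → k = ln 2 / 1.14 = 0.6080 d⁻¹.
Decay over the reach: 4.856·exp(−kt) = 4.856·0.6890 = 3.346 mg/L.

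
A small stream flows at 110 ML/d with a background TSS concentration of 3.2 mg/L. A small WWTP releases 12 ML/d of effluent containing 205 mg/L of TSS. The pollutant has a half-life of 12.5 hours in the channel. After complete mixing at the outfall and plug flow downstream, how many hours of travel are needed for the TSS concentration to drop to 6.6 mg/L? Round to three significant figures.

Conservation of mass: C = (110.0·3.200 + 12.00·205.0) / 122.0 = 2812/122.0 = 23.05 mg/L.
Half-life 12.5 h → k = ln 2 / 12.5 = 0.05545 h⁻¹ = 1.331 d⁻¹.
23.05·exp(−k·t) = 6.6 → t = ln(23.05/6.6)/k = 81190 s = 22.55 h.

22.6 h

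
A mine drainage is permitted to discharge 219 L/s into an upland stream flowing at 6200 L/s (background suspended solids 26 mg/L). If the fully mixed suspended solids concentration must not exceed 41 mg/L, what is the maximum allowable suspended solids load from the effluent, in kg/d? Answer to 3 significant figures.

Mass balance at the limit: 6200·26.00 + 219.0·Cₑ = 6419·41 → Cₑ = 465.7 mg/L.
219.0 L/s = 0.2190 m³/s. Load = 0.2190 m³/s × 465.7 g/m³ × 86 400 s/d = 8811 kg/d.

8810 kg/d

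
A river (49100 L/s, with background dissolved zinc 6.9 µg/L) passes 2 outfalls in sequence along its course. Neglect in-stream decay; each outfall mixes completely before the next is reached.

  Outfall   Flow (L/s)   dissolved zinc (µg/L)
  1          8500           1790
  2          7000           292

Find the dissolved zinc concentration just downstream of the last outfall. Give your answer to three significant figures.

272 µg/L

Below outfall 1: Q → 57600 L/s, C = (49100·6.900 + 8500·1790)/57600 = 270.0 µg/L.
Below outfall 2: Q → 64600 L/s, C = (57600·270.0 + 7000·292.0)/64600 = 272.4 µg/L.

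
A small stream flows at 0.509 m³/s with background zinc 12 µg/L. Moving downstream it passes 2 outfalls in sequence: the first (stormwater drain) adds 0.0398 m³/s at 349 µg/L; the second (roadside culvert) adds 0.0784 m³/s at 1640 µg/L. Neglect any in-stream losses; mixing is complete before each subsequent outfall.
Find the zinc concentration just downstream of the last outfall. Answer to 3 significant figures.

237 µg/L

Outfall 1: combined Q = 0.5488 m³/s; C = (0.5090·12.00 + 0.03980·349.0)/0.5488 = 36.44 µg/L.
Outfall 2: combined Q = 0.6272 m³/s; C = (0.5488·36.44 + 0.07840·1640)/0.6272 = 236.9 µg/L.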